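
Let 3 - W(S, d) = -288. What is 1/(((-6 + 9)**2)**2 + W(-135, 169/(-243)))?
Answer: 1/372 ≈ 0.0026882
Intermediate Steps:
W(S, d) = 291 (W(S, d) = 3 - 1*(-288) = 3 + 288 = 291)
1/(((-6 + 9)**2)**2 + W(-135, 169/(-243))) = 1/(((-6 + 9)**2)**2 + 291) = 1/((3**2)**2 + 291) = 1/(9**2 + 291) = 1/(81 + 291) = 1/372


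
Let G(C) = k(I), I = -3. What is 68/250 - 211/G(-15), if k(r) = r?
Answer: 26477/375 ≈ 70.605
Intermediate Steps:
G(C) = -3
68/250 - 211/G(-15) = 68/250 - 211/(-3) = 68*(1/250) - 211*(-⅓) = 34/125 + 211/3 = 26477/375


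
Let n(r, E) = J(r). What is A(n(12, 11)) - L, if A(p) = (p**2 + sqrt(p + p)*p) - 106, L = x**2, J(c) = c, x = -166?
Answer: -27518 + 24*sqrt(6) ≈ -27459.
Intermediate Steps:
n(r, E) = r
L = 27556 (L = (-166)**2 = 27556)
A(p) = -106 + p**2 + sqrt(2)*p**(3/2) (A(p) = (p**2 + sqrt(2*p)*p) - 106 = (p**2 + (sqrt(2)*sqrt(p))*p) - 106 = (p**2 + sqrt(2)*p**(3/2)) - 106 = -106 + p**2 + sqrt(2)*p**(3/2))
A(n(12, 11)) - L = (-106 + 12**2 + sqrt(2)*12**(3/2)) - 1*27556 = (-106 + 144 + sqrt(2)*(24*sqrt(3))) - 27556 = (-106 + 144 + 24*sqrt(6)) - 27556 = (38 + 24*sqrt(6)) - 27556 = -27518 + 24*sqrt(6)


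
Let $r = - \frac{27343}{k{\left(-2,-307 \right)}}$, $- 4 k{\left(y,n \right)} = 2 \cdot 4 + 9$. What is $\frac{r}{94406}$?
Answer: $\frac{54686}{802451} \approx 0.068149$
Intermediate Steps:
$k{\left(y,n \right)} = - \frac{17}{4}$ ($k{\left(y,n \right)} = - \frac{2 \cdot 4 + 9}{4} = - \frac{8 + 9}{4} = \left(- \frac{1}{4}\right) 17 = - \frac{17}{4}$)
$r = \frac{109372}{17}$ ($r = - \frac{27343}{- \frac{17}{4}} = \left(-27343\right) \left(- \frac{4}{17}\right) = \frac{109372}{17} \approx 6433.6$)
$\frac{r}{94406} = \frac{109372}{17 \cdot 94406} = \frac{109372}{17} \cdot \frac{1}{94406} = \frac{54686}{802451}$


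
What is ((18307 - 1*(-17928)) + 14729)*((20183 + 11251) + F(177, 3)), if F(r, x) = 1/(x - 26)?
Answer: 36846003684/23 ≈ 1.6020e+9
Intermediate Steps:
F(r, x) = 1/(-26 + x)
((18307 - 1*(-17928)) + 14729)*((20183 + 11251) + F(177, 3)) = ((18307 - 1*(-17928)) + 14729)*((20183 + 11251) + 1/(-26 + 3)) = ((18307 + 17928) + 14729)*(31434 + 1/(-23)) = (36235 + 14729)*(31434 - 1/23) = 50964*(722981/23) = 36846003684/23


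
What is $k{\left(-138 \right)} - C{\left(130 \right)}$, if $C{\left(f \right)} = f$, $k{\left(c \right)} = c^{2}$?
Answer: $18914$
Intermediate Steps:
$k{\left(-138 \right)} - C{\left(130 \right)} = \left(-138\right)^{2} - 130 = 19044 - 130 = 18914$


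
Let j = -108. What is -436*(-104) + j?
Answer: 45236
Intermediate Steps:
-436*(-104) + j = -436*(-104) - 108 = 45344 - 108 = 45236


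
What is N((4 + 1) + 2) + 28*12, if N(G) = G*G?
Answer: 385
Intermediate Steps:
N(G) = G**2
N((4 + 1) + 2) + 28*12 = ((4 + 1) + 2)**2 + 28*12 = (5 + 2)**2 + 336 = 7**2 + 336 = 49 + 336 = 385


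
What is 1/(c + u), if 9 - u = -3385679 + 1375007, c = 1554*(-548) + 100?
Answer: 1/1159189 ≈ 8.6267e-7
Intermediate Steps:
c = -851492 (c = -851592 + 100 = -851492)
u = 2010681 (u = 9 - (-3385679 + 1375007) = 9 - 1*(-2010672) = 9 + 2010672 = 2010681)
1/(c + u) = 1/(-851492 + 2010681) = 1/1159189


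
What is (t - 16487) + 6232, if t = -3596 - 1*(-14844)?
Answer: 993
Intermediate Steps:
t = 11248 (t = -3596 + 14844 = 11248)
(t - 16487) + 6232 = (11248 - 16487) + 6232 = -5239 + 6232 = 993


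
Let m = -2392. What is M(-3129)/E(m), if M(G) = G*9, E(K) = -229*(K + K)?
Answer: -28161/1095536 ≈ -0.025705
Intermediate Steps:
E(K) = -458*K
M(G) = 9*G
M(-3129)/E(m) = (9*(-3129))/((-458*(-2392))) = -28161/1095536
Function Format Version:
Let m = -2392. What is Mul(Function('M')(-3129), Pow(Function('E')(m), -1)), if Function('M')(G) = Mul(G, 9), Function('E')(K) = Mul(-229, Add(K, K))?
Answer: Rational(-28161, 1095536) ≈ -0.025705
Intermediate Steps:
Function('E')(K) = Mul(-458, K) (Function('E')(K) = Mul(-229, Mul(2, K)) = Mul(-458, K))
Function('M')(G) = Mul(9, G)
Mul(Function('M')(-3129), Pow(Function('E')(m), -1)) = Mul(Mul(9, -3129), Pow(Mul(-458, -2392), -1)) = Mul(-28161, Pow(1095536, -1)) = Mul(-28161, Rational(1, 1095536)) = Rational(-28161, 1095536)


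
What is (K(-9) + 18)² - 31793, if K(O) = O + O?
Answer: -31793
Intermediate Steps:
K(O) = 2*O
(K(-9) + 18)² - 31793 = (2*(-9) + 18)² - 31793 = (-18 + 18)² - 31793 = 0² - 31793 = 0 - 31793 = -31793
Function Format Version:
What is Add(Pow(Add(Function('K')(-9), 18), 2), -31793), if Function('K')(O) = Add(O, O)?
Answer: -31793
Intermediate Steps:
Function('K')(O) = Mul(2, O)
Add(Pow(Add(Function('K')(-9), 18), 2), -31793) = Add(Pow(Add(Mul(2, -9), 18), 2), -31793) = Add(Pow(Add(-18, 18), 2), -31793) = Add(Pow(0, 2), -31793) = Add(0, -31793) = -31793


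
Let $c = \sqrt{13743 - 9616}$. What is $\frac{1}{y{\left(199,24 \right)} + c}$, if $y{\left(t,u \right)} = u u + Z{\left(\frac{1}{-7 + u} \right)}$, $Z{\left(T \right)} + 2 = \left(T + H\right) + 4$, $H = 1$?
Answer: $\frac{167348}{95711633} - \frac{289 \sqrt{4127}}{95711633} \approx 0.0015545$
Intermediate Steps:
$c = \sqrt{4127} \approx 64.242$
$Z{\left(T \right)} = 3 + T$ ($Z{\left(T \right)} = -2 + \left(\left(T + 1\right) + 4\right) = -2 + \left(\left(1 + T\right) + 4\right) = -2 + \left(5 + T\right) = 3 + T$)
$y{\left(t,u \right)} = 3 + u^{2} + \frac{1}{-7 + u}$ ($y{\left(t,u \right)} = u u + \left(3 + \frac{1}{-7 + u}\right) = u^{2} + \left(3 + \frac{1}{-7 + u}\right) = 3 + u^{2} + \frac{1}{-7 + u}$)
$\frac{1}{y{\left(199,24 \right)} + c} = \frac{1}{\frac{1 + \left(-7 + 24\right) \left(3 + 24^{2}\right)}{-7 + 24} + \sqrt{4127}} = \frac{1}{\frac{1 + 17 \left(3 + 576\right)}{17} + \sqrt{4127}} = \frac{1}{\frac{1 + 17 \cdot 579}{17} + \sqrt{4127}} = \frac{1}{\frac{1 + 9843}{17} + \sqrt{4127}} = \frac{1}{\frac{1}{17} \cdot 9844 + \sqrt{4127}} = \frac{1}{\frac{9844}{17} + \sqrt{4127}}$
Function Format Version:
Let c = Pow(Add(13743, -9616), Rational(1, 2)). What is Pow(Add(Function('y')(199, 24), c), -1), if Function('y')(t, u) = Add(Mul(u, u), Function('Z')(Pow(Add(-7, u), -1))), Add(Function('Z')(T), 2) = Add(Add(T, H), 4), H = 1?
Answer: Add(Rational(167348, 95711633), Mul(Rational(-289, 95711633), Pow(4127, Rational(1, 2)))) ≈ 0.0015545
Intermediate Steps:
c = Pow(4127, Rational(1, 2)) ≈ 64.242
Function('Z')(T) = Add(3, T) (Function('Z')(T) = Add(-2, Add(Add(T, 1), 4)) = Add(-2, Add(Add(1, T), 4)) = Add(-2, Add(5, T)) = Add(3, T))
Function('y')(t, u) = Add(3, Pow(u, 2), Pow(Add(-7, u), -1)) (Function('y')(t, u) = Add(Mul(u, u), Add(3, Pow(Add(-7, u), -1))) = Add(Pow(u, 2), Add(3, Pow(Add(-7, u), -1))) = Add(3, Pow(u, 2), Pow(Add(-7, u), -1)))
Pow(Add(Function('y')(199, 24), c), -1) = Pow(Add(Mul(Pow(Add(-7, 24), -1), Add(1, Mul(Add(-7, 24), Add(3, Pow(24, 2))))), Pow(4127, Rational(1, 2))), -1) = Pow(Add(Mul(Pow(17, -1), Add(1, Mul(17, Add(3, 576)))), Pow(4127, Rational(1, 2))), -1) = Pow(Add(Mul(Rational(1, 17), Add(1, Mul(17, 579))), Pow(4127, Rational(1, 2))), -1) = Pow(Add(Mul(Rational(1, 17), Add(1, 9843)), Pow(4127, Rational(1, 2))), -1) = Pow(Add(Mul(Rational(1, 17), 9844), Pow(4127, Rational(1, 2))), -1) = Pow(Add(Rational(9844, 17), Pow(4127, Rational(1, 2))), -1)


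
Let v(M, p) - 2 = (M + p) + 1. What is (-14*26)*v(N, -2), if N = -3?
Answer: 728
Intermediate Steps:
v(M, p) = 3 + M + p (v(M, p) = 2 + ((M + p) + 1) = 2 + (1 + M + p) = 3 + M + p)
(-14*26)*v(N, -2) = (-14*26)*(3 - 3 - 2) = -364*(-2) = 728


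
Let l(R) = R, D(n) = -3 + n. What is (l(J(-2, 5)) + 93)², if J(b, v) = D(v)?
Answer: 9025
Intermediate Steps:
J(b, v) = -3 + v
(l(J(-2, 5)) + 93)² = ((-3 + 5) + 93)² = (2 + 93)² = 95² = 9025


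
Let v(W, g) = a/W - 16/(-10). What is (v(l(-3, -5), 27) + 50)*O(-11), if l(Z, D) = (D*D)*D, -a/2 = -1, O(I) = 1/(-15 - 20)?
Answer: -6448/4375 ≈ -1.4738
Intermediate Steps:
O(I) = -1/35 (O(I) = 1/(-35) = -1/35)
a = 2 (a = -2*(-1) = 2)
l(Z, D) = D³ (l(Z, D) = D²*D = D³)
v(W, g) = 8/5 + 2/W (v(W, g) = 2/W - 16/(-10) = 2/W - 16*(-⅒) = 2/W + 8/5 = 8/5 + 2/W)
(v(l(-3, -5), 27) + 50)*O(-11) = ((8/5 + 2/((-5)³)) + 50)*(-1/35) = ((8/5 + 2/(-125)) + 50)*(-1/35) = ((8/5 + 2*(-1/125)) + 50)*(-1/35) = ((8/5 - 2/125) + 50)*(-1/35) = (198/125 + 50)*(-1/35) = (6448/125)*(-1/35) = -6448/4375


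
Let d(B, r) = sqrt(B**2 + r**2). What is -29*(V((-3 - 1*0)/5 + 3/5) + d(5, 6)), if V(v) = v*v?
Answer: -29*sqrt(61) ≈ -226.50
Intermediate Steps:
V(v) = v**2
-29*(V((-3 - 1*0)/5 + 3/5) + d(5, 6)) = -29*(((-3 - 1*0)/5 + 3/5)**2 + sqrt(5**2 + 6**2)) = -29*(((-3 + 0)*(1/5) + 3*(1/5))**2 + sqrt(25 + 36)) = -29*((-3*1/5 + 3/5)**2 + sqrt(61)) = -29*((-3/5 + 3/5)**2 + sqrt(61)) = -29*(0**2 + sqrt(61)) = -29*(0 + sqrt(61)) = -29*sqrt(61)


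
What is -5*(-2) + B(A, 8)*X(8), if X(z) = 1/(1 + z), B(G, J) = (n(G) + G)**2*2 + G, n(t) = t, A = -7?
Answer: 475/9 ≈ 52.778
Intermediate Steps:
B(G, J) = G + 8*G**2 (B(G, J) = (G + G)**2*2 + G = (2*G)**2*2 + G = (4*G**2)*2 + G = 8*G**2 + G = G + 8*G**2)
-5*(-2) + B(A, 8)*X(8) = -5*(-2) + (-7*(1 + 8*(-7)))/(1 + 8) = 10 - 7*(1 - 56)/9 = 10 - 7*(-55)*(1/9) = 10 + 385*(1/9) = 10 + 385/9 = 475/9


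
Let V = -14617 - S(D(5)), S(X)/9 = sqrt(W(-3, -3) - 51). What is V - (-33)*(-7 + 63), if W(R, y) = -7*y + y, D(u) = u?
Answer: -12769 - 9*I*sqrt(33) ≈ -12769.0 - 51.701*I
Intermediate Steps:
W(R, y) = -6*y
S(X) = 9*I*sqrt(33) (S(X) = 9*sqrt(-6*(-3) - 51) = 9*sqrt(18 - 51) = 9*sqrt(-33) = 9*(I*sqrt(33)) = 9*I*sqrt(33))
V = -14617 - 9*I*sqrt(33) ≈ -14617.0 - 51.701*I
V - (-33)*(-7 + 63) = (-14617 - 9*I*sqrt(33)) - (-33)*(-7 + 63) = (-14617 - 9*I*sqrt(33)) - (-33)*56 = (-14617 - 9*I*sqrt(33)) - 1*(-1848) = (-14617 - 9*I*sqrt(33)) + 1848 = -12769 - 9*I*sqrt(33)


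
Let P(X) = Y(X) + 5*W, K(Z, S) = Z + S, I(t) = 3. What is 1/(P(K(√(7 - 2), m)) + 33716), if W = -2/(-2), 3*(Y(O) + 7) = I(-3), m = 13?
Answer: 1/33715 ≈ 2.9660e-5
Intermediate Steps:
Y(O) = -6 (Y(O) = -7 + (⅓)*3 = -7 + 1 = -6)
W = 1 (W = -2*(-½) = 1)
K(Z, S) = S + Z
P(X) = -1 (P(X) = -6 + 5*1 = -6 + 5 = -1)
1/(P(K(√(7 - 2), m)) + 33716) = 1/(-1 + 33716) = 1/33715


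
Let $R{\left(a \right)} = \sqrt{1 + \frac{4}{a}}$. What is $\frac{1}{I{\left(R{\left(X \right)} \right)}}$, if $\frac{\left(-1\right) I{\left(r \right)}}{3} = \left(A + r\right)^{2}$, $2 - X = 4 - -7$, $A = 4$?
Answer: $- \frac{3}{\left(12 + \sqrt{5}\right)^{2}} \approx -0.014803$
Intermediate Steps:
$X = -9$ ($X = 2 - \left(4 - -7\right) = 2 - \left(4 + 7\right) = 2 - 11 = -9$)
$I{\left(r \right)} = - 3 \left(4 + r\right)^{2}$
$\frac{1}{I{\left(R{\left(X \right)} \right)}} = \frac{1}{\left(-3\right) \left(4 + \sqrt{\frac{4 - 9}{-9}}\right)^{2}} = \frac{1}{\left(-3\right) \left(4 + \sqrt{\left(- \frac{1}{9}\right) \left(-5\right)}\right)^{2}} = \frac{1}{\left(-3\right) \left(4 + \sqrt{\frac{5}{9}}\right)^{2}} = \frac{1}{\left(-3\right) \left(4 + \frac{\sqrt{5}}{3}\right)^{2}} = - \frac{1}{3 \left(4 + \frac{\sqrt{5}}{3}\right)^{2}}$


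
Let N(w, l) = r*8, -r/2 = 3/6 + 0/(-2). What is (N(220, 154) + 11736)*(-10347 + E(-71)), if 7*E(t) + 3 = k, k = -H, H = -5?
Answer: -849423856/7 ≈ -1.2135e+8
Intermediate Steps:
k = 5 (k = -1*(-5) = 5)
E(t) = 2/7 (E(t) = -3/7 + (⅐)*5 = -3/7 + 5/7 = 2/7)
r = -1 (r = -2*(3/6 + 0/(-2)) = -2*(3*(⅙) + 0*(-½)) = -2*(½ + 0) = -2*½ = -1)
N(w, l) = -8 (N(w, l) = -1*8 = -8)
(N(220, 154) + 11736)*(-10347 + E(-71)) = (-8 + 11736)*(-10347 + 2/7) = 11728*(-72427/7) = -849423856/7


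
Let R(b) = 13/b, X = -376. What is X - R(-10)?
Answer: -3747/10 ≈ -374.70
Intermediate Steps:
X - R(-10) = -376 - 13/(-10) = -376 - 13*(-1)/10 = -376 - 1*(-13/10) = -376 + 13/10 = -3747/10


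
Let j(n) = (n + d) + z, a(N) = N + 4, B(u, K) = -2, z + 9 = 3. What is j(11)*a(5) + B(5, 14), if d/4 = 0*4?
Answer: 43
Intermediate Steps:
z = -6 (z = -9 + 3 = -6)
d = 0 (d = 4*(0*4) = 4*0 = 0)
a(N) = 4 + N
j(n) = -6 + n (j(n) = (n + 0) - 6 = n - 6 = -6 + n)
j(11)*a(5) + B(5, 14) = (-6 + 11)*(4 + 5) - 2 = 5*9 - 2 = 45 - 2 = 43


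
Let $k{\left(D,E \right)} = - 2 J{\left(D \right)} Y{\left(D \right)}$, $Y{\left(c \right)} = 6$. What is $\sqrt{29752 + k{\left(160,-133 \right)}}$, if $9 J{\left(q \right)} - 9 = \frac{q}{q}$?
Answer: $\frac{8 \sqrt{4182}}{3} \approx 172.45$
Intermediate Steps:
$J{\left(q \right)} = \frac{10}{9}$ ($J{\left(q \right)} = 1 + \frac{q \frac{1}{q}}{9} = 1 + \frac{1}{9} \cdot 1 = 1 + \frac{1}{9} = \frac{10}{9}$)
$k{\left(D,E \right)} = - \frac{40}{3}$ ($k{\left(D,E \right)} = \left(-2\right) \frac{10}{9} \cdot 6 = \left(- \frac{20}{9}\right) 6 = - \frac{40}{3}$)
$\sqrt{29752 + k{\left(160,-133 \right)}} = \sqrt{29752 - \frac{40}{3}} = \sqrt{\frac{89216}{3}} = \frac{8 \sqrt{4182}}{3}$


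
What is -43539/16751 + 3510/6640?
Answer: -23030295/11122664 ≈ -2.0706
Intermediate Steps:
-43539/16751 + 3510/6640 = -43539*1/16751 + 3510*(1/6640) = -43539/16751 + 351/664 = -23030295/11122664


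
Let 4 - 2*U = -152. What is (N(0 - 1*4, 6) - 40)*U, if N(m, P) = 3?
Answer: -2886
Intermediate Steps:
U = 78 (U = 2 - ½*(-152) = 2 + 76 = 78)
(N(0 - 1*4, 6) - 40)*U = (3 - 40)*78 = -37*78 = -2886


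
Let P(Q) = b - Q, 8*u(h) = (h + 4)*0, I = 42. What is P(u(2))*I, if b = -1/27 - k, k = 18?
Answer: -6818/9 ≈ -757.56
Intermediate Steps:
u(h) = 0 (u(h) = ((h + 4)*0)/8 = ((4 + h)*0)/8 = (1/8)*0 = 0)
b = -487/27 (b = -1/27 - 1*18 = -1*1/27 - 18 = -1/27 - 18 = -487/27 ≈ -18.037)
P(Q) = -487/27 - Q
P(u(2))*I = (-487/27 - 1*0)*42 = (-487/27 + 0)*42 = -487/27*42 = -6818/9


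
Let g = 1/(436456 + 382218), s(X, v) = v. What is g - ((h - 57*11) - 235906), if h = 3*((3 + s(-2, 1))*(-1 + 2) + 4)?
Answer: 193623769067/818674 ≈ 2.3651e+5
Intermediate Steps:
g = 1/818674 ≈ 1.2215e-6
h = 24 (h = 3*((3 + 1)*(-1 + 2) + 4) = 3*(4*1 + 4) = 3*(4 + 4) = 3*8 = 24)
g - ((h - 57*11) - 235906) = 1/818674 - ((24 - 57*11) - 235906) = 1/818674 - ((24 - 627) - 235906) = 1/818674 - (-603 - 235906) = 1/818674 - 1*(-236509) = 1/818674 + 236509 = 193623769067/818674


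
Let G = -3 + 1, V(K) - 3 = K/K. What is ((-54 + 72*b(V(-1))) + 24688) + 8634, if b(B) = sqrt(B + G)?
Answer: 33268 + 72*sqrt(2) ≈ 33370.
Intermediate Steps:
V(K) = 4 (V(K) = 3 + K/K = 3 + 1 = 4)
G = -2
b(B) = sqrt(-2 + B) (b(B) = sqrt(B - 2) = sqrt(-2 + B))
((-54 + 72*b(V(-1))) + 24688) + 8634 = ((-54 + 72*sqrt(-2 + 4)) + 24688) + 8634 = ((-54 + 72*sqrt(2)) + 24688) + 8634 = (24634 + 72*sqrt(2)) + 8634 = 33268 + 72*sqrt(2)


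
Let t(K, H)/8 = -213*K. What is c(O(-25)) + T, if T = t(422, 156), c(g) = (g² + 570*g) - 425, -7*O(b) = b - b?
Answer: -719513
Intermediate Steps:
O(b) = 0 (O(b) = -(b - b)/7 = -⅐*0 = 0)
c(g) = -425 + g² + 570*g
t(K, H) = -1704*K (t(K, H) = 8*(-213*K) = -1704*K)
T = -719088 (T = -1704*422 = -719088)
c(O(-25)) + T = (-425 + 0² + 570*0) - 719088 = (-425 + 0 + 0) - 719088 = -425 - 719088 = -719513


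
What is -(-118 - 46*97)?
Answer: 4580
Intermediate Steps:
-(-118 - 46*97) = -(-118 - 4462) = -1*(-4580) = 4580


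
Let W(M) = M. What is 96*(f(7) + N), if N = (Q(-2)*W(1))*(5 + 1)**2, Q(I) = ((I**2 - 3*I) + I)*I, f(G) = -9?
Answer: -56160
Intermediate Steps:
Q(I) = I*(I**2 - 2*I) (Q(I) = (I**2 - 2*I)*I = I*(I**2 - 2*I))
N = -576 (N = (((-2)**2*(-2 - 2))*1)*(5 + 1)**2 = ((4*(-4))*1)*6**2 = -16*1*36 = -16*36 = -576)
96*(f(7) + N) = 96*(-9 - 576) = 96*(-585) = -56160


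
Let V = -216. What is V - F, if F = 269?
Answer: -485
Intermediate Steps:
V - F = -216 - 1*269 = -216 - 269 = -485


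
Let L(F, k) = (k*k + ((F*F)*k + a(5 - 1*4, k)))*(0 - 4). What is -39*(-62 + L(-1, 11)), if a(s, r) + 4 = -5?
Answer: 21606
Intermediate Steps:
a(s, r) = -9 (a(s, r) = -4 - 5 = -9)
L(F, k) = 36 - 4*k**2 - 4*k*F**2 (L(F, k) = (k*k + ((F*F)*k - 9))*(0 - 4) = (k**2 + (F**2*k - 9))*(-4) = (k**2 + (k*F**2 - 9))*(-4) = (k**2 + (-9 + k*F**2))*(-4) = (-9 + k**2 + k*F**2)*(-4) = 36 - 4*k**2 - 4*k*F**2)
-39*(-62 + L(-1, 11)) = -39*(-62 + (36 - 4*11**2 - 4*11*(-1)**2)) = -39*(-62 + (36 - 4*121 - 4*11*1)) = -39*(-62 + (36 - 484 - 44)) = -39*(-62 - 492) = -39*(-554) = 21606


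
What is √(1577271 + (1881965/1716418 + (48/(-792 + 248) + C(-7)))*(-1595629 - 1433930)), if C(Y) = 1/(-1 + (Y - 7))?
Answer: I*√6785828043148094413715/72947765 ≈ 1129.2*I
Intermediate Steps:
C(Y) = 1/(-8 + Y) (C(Y) = 1/(-1 + (-7 + Y)) = 1/(-8 + Y))
√(1577271 + (1881965/1716418 + (48/(-792 + 248) + C(-7)))*(-1595629 - 1433930)) = √(1577271 + (1881965/1716418 + (48/(-792 + 248) + 1/(-8 - 7)))*(-1595629 - 1433930)) = √(1577271 + (1881965*(1/1716418) + (48/(-544) + 1/(-15)))*(-3029559)) = √(1577271 + (1881965/1716418 + (-1/544*48 - 1/15))*(-3029559)) = √(1577271 + (1881965/1716418 + (-3/34 - 1/15))*(-3029559)) = √(1577271 + (1881965/1716418 - 79/510)*(-3029559)) = √(1577271 + (206051282/218843295)*(-3029559)) = √(1577271 - 208081505281546/72947765) = √(-93023111032231/72947765) = I*√6785828043148094413715/72947765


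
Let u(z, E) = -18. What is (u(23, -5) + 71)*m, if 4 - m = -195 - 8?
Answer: 10971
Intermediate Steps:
m = 207 (m = 4 - (-195 - 8) = 4 - 1*(-203) = 4 + 203 = 207)
(u(23, -5) + 71)*m = (-18 + 71)*207 = 53*207 = 10971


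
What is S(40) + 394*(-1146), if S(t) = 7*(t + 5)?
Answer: -451209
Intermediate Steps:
S(t) = 35 + 7*t (S(t) = 7*(5 + t) = 35 + 7*t)
S(40) + 394*(-1146) = (35 + 7*40) + 394*(-1146) = (35 + 280) - 451524 = 315 - 451524 = -451209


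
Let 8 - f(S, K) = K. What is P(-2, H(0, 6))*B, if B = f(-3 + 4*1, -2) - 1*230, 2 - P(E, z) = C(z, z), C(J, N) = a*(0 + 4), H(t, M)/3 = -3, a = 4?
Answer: 3080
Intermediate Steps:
H(t, M) = -9 (H(t, M) = 3*(-3) = -9)
C(J, N) = 16 (C(J, N) = 4*(0 + 4) = 4*4 = 16)
P(E, z) = -14 (P(E, z) = 2 - 1*16 = 2 - 16 = -14)
f(S, K) = 8 - K
B = -220 (B = (8 - 1*(-2)) - 1*230 = (8 + 2) - 230 = 10 - 230 = -220)
P(-2, H(0, 6))*B = -14*(-220) = 3080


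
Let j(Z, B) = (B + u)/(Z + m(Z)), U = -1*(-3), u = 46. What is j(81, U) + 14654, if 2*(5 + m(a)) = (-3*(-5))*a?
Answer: 20032116/1367 ≈ 14654.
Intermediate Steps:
U = 3
m(a) = -5 + 15*a/2 (m(a) = -5 + ((-3*(-5))*a)/2 = -5 + (15*a)/2 = -5 + 15*a/2)
j(Z, B) = (46 + B)/(-5 + 17*Z/2) (j(Z, B) = (B + 46)/(Z + (-5 + 15*Z/2)) = (46 + B)/(-5 + 17*Z/2))
j(81, U) + 14654 = 2*(46 + 3)/(-10 + 17*81) + 14654 = 2*49/(-10 + 1377) + 14654 = 2*49/1367 + 14654 = 2*(1/1367)*49 + 14654 = 98/1367 + 14654 = 20032116/1367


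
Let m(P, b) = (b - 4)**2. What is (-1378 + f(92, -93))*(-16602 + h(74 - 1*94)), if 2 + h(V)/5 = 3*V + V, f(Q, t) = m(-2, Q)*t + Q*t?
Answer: 12420903512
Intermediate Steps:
m(P, b) = (-4 + b)**2
f(Q, t) = Q*t + t*(-4 + Q)**2 (f(Q, t) = (-4 + Q)**2*t + Q*t = t*(-4 + Q)**2 + Q*t = Q*t + t*(-4 + Q)**2)
h(V) = -10 + 20*V (h(V) = -10 + 5*(3*V + V) = -10 + 5*(4*V) = -10 + 20*V)
(-1378 + f(92, -93))*(-16602 + h(74 - 1*94)) = (-1378 - 93*(92 + (-4 + 92)**2))*(-16602 + (-10 + 20*(74 - 1*94))) = (-1378 - 93*(92 + 88**2))*(-16602 + (-10 + 20*(74 - 94))) = (-1378 - 93*(92 + 7744))*(-16602 + (-10 + 20*(-20))) = (-1378 - 93*7836)*(-16602 + (-10 - 400)) = (-1378 - 728748)*(-16602 - 410) = -730126*(-17012) = 12420903512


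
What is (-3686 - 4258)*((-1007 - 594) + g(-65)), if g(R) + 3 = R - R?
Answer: 12742176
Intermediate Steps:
g(R) = -3 (g(R) = -3 + (R - R) = -3 + 0 = -3)
(-3686 - 4258)*((-1007 - 594) + g(-65)) = (-3686 - 4258)*((-1007 - 594) - 3) = -7944*(-1601 - 3) = -7944*(-1604) = 12742176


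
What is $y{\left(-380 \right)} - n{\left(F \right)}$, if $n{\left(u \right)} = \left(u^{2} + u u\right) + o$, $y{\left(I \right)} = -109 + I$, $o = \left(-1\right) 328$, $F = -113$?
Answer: $-25699$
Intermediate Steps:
$o = -328$
$n{\left(u \right)} = -328 + 2 u^{2}$ ($n{\left(u \right)} = \left(u^{2} + u u\right) - 328 = \left(u^{2} + u^{2}\right) - 328 = 2 u^{2} - 328 = -328 + 2 u^{2}$)
$y{\left(-380 \right)} - n{\left(F \right)} = \left(-109 - 380\right) - \left(-328 + 2 \left(-113\right)^{2}\right) = -489 - \left(-328 + 2 \cdot 12769\right) = -489 - \left(-328 + 25538\right) = -489 - 25210 = -25699$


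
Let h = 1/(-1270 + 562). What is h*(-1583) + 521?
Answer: 370451/708 ≈ 523.24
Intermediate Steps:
h = -1/708 (h = 1/(-708) = -1/708 ≈ -0.0014124)
h*(-1583) + 521 = -1/708*(-1583) + 521 = 1583/708 + 521 = 370451/708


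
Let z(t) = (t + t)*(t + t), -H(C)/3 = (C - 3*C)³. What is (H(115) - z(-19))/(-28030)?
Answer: -18249778/14015 ≈ -1302.2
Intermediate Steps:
H(C) = 24*C³ (H(C) = -3*(C - 3*C)³ = -3*(-8*C³) = -(-24)*C³ = 24*C³)
z(t) = 4*t² (z(t) = (2*t)*(2*t) = 4*t²)
(H(115) - z(-19))/(-28030) = (24*115³ - 4*(-19)²)/(-28030) = (24*1520875 - 4*361)*(-1/28030) = (36501000 - 1*1444)*(-1/28030) = (36501000 - 1444)*(-1/28030) = 36499556*(-1/28030) = -18249778/14015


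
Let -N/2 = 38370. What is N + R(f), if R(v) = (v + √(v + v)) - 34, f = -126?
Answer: -76900 + 6*I*√7 ≈ -76900.0 + 15.875*I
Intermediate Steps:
R(v) = -34 + v + √2*√v (R(v) = (v + √(2*v)) - 34 = (v + √2*√v) - 34 = -34 + v + √2*√v)
N = -76740 (N = -2*38370 = -76740)
N + R(f) = -76740 + (-34 - 126 + √2*√(-126)) = -76740 + (-34 - 126 + √2*(3*I*√14)) = -76740 + (-34 - 126 + 6*I*√7) = -76740 + (-160 + 6*I*√7) = -76900 + 6*I*√7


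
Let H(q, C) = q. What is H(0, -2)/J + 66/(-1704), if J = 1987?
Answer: -11/284 ≈ -0.038732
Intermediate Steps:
H(0, -2)/J + 66/(-1704) = 0/1987 + 66/(-1704) = 0*(1/1987) + 66*(-1/1704) = 0 - 11/284 = -11/284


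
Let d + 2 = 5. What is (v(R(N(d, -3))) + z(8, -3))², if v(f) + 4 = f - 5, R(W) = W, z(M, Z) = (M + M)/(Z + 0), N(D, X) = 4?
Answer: 961/9 ≈ 106.78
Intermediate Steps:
d = 3 (d = -2 + 5 = 3)
z(M, Z) = 2*M/Z (z(M, Z) = (2*M)/Z = 2*M/Z)
v(f) = -9 + f (v(f) = -4 + (f - 5) = -4 + (-5 + f) = -9 + f)
(v(R(N(d, -3))) + z(8, -3))² = ((-9 + 4) + 2*8/(-3))² = (-5 + 2*8*(-⅓))² = (-5 - 16/3)² = (-31/3)² = 961/9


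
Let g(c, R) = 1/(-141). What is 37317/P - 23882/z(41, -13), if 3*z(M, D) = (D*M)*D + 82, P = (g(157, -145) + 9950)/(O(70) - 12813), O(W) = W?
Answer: -156728899211545/3278691813 ≈ -47802.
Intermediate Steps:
g(c, R) = -1/141
P = -1402949/1796763 (P = (-1/141 + 9950)/(70 - 12813) = (1402949/141)/(-12743) = (1402949/141)*(-1/12743) = -1402949/1796763 ≈ -0.78082)
z(M, D) = 82/3 + M*D²/3 (z(M, D) = ((D*M)*D + 82)/3 = (M*D² + 82)/3 = (82 + M*D²)/3 = 82/3 + M*D²/3)
37317/P - 23882/z(41, -13) = 37317/(-1402949/1796763) - 23882/(82/3 + (⅓)*41*(-13)²) = 37317*(-1796763/1402949) - 23882/(82/3 + (⅓)*41*169) = -67049804871/1402949 - 23882/(82/3 + 6929/3) = -67049804871/1402949 - 23882/2337 = -156728899211545/3278691813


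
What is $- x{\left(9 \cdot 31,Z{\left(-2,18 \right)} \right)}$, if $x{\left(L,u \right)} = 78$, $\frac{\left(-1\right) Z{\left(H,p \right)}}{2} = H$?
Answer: $-78$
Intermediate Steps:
$Z{\left(H,p \right)} = - 2 H$
$- x{\left(9 \cdot 31,Z{\left(-2,18 \right)} \right)} = \left(-1\right) 78 = -78$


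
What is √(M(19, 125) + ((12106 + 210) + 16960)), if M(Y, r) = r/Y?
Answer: √10571011/19 ≈ 171.12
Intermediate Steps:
√(M(19, 125) + ((12106 + 210) + 16960)) = √(125/19 + ((12106 + 210) + 16960)) = √(125*(1/19) + (12316 + 16960)) = √(125/19 + 29276) = √(556369/19) = √10571011/19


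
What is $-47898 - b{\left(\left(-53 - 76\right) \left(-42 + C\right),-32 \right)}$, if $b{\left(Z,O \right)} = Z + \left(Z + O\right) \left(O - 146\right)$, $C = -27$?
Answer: $1521883$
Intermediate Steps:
$b{\left(Z,O \right)} = Z + \left(-146 + O\right) \left(O + Z\right)$ ($b{\left(Z,O \right)} = Z + \left(O + Z\right) \left(-146 + O\right) = Z + \left(-146 + O\right) \left(O + Z\right)$)
$-47898 - b{\left(\left(-53 - 76\right) \left(-42 + C\right),-32 \right)} = -47898 - \left(\left(-32\right)^{2} - -4672 - 145 \left(-53 - 76\right) \left(-42 - 27\right) - 32 \left(-53 - 76\right) \left(-42 - 27\right)\right) = -47898 - \left(1024 + 4672 - 145 \left(\left(-129\right) \left(-69\right)\right) - 32 \left(\left(-129\right) \left(-69\right)\right)\right) = -47898 - \left(1024 + 4672 - 1290645 - 284832\right) = -47898 - -1569781 = -47898 + 1569781 = 1521883$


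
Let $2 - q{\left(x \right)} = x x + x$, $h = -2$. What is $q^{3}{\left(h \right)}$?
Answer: $0$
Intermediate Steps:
$q{\left(x \right)} = 2 - x - x^{2}$ ($q{\left(x \right)} = 2 - \left(x x + x\right) = 2 - \left(x^{2} + x\right) = 2 - \left(x + x^{2}\right) = 2 - x - x^{2}$)
$q^{3}{\left(h \right)} = \left(2 - -2 - \left(-2\right)^{2}\right)^{3} = \left(2 + 2 - 4\right)^{3} = 0^{3} = 0$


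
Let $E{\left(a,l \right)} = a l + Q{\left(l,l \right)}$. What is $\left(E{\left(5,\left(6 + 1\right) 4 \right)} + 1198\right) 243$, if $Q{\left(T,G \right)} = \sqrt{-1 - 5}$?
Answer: $325134 + 243 i \sqrt{6} \approx 3.2513 \cdot 10^{5} + 595.23 i$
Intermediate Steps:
$Q{\left(T,G \right)} = i \sqrt{6}$ ($Q{\left(T,G \right)} = \sqrt{-6} = i \sqrt{6}$)
$E{\left(a,l \right)} = i \sqrt{6} + a l$ ($E{\left(a,l \right)} = a l + i \sqrt{6} = i \sqrt{6} + a l$)
$\left(E{\left(5,\left(6 + 1\right) 4 \right)} + 1198\right) 243 = \left(\left(i \sqrt{6} + 5 \left(6 + 1\right) 4\right) + 1198\right) 243 = \left(\left(i \sqrt{6} + 5 \cdot 7 \cdot 4\right) + 1198\right) 243 = \left(\left(i \sqrt{6} + 5 \cdot 28\right) + 1198\right) 243 = \left(\left(i \sqrt{6} + 140\right) + 1198\right) 243 = \left(\left(140 + i \sqrt{6}\right) + 1198\right) 243 = \left(1338 + i \sqrt{6}\right) 243 = 325134 + 243 i \sqrt{6}$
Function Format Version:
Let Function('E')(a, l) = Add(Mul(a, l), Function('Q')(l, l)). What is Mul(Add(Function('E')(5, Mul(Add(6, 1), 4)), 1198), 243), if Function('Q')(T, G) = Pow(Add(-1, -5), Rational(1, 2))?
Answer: Add(325134, Mul(243, I, Pow(6, Rational(1, 2)))) ≈ Add(3.2513e+5, Mul(595.23, I))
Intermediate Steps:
Function('Q')(T, G) = Mul(I, Pow(6, Rational(1, 2))) (Function('Q')(T, G) = Pow(-6, Rational(1, 2)) = Mul(I, Pow(6, Rational(1, 2))))
Function('E')(a, l) = Add(Mul(I, Pow(6, Rational(1, 2))), Mul(a, l)) (Function('E')(a, l) = Add(Mul(a, l), Mul(I, Pow(6, Rational(1, 2)))) = Add(Mul(I, Pow(6, Rational(1, 2))), Mul(a, l)))
Mul(Add(Function('E')(5, Mul(Add(6, 1), 4)), 1198), 243) = Mul(Add(Add(Mul(I, Pow(6, Rational(1, 2))), Mul(5, Mul(Add(6, 1), 4))), 1198), 243) = Mul(Add(Add(Mul(I, Pow(6, Rational(1, 2))), Mul(5, Mul(7, 4))), 1198), 243) = Mul(Add(Add(Mul(I, Pow(6, Rational(1, 2))), Mul(5, 28)), 1198), 243) = Mul(Add(Add(Mul(I, Pow(6, Rational(1, 2))), 140), 1198), 243) = Mul(Add(Add(140, Mul(I, Pow(6, Rational(1, 2)))), 1198), 243) = Mul(Add(1338, Mul(I, Pow(6, Rational(1, 2)))), 243) = Add(325134, Mul(243, I, Pow(6, Rational(1, 2))))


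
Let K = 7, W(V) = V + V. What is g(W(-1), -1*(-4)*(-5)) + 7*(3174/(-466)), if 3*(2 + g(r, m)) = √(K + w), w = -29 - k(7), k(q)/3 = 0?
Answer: -11575/233 + I*√22/3 ≈ -49.678 + 1.5635*I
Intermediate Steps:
k(q) = 0 (k(q) = 3*0 = 0)
W(V) = 2*V
w = -29 (w = -29 - 1*0 = -29 + 0 = -29)
g(r, m) = -2 + I*√22/3 (g(r, m) = -2 + √(7 - 29)/3 = -2 + √(-22)/3 = -2 + (I*√22)/3 = -2 + I*√22/3)
g(W(-1), -1*(-4)*(-5)) + 7*(3174/(-466)) = (-2 + I*√22/3) + 7*(3174/(-466)) = (-2 + I*√22/3) + 7*(3174*(-1/466)) = (-2 + I*√22/3) + 7*(-1587/233) = (-2 + I*√22/3) - 11109/233 = -11575/233 + I*√22/3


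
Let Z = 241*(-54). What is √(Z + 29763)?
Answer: 3*√1861 ≈ 129.42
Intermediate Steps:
Z = -13014
√(Z + 29763) = √(-13014 + 29763) = √16749 = 3*√1861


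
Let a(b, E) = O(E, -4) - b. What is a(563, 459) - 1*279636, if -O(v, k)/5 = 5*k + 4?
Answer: -280119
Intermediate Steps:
O(v, k) = -20 - 25*k (O(v, k) = -5*(5*k + 4) = -5*(4 + 5*k) = -20 - 25*k)
a(b, E) = 80 - b (a(b, E) = (-20 - 25*(-4)) - b = (-20 + 100) - b = 80 - b)
a(563, 459) - 1*279636 = (80 - 1*563) - 1*279636 = (80 - 563) - 279636 = -483 - 279636 = -280119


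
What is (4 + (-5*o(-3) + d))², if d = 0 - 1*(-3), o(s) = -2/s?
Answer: 121/9 ≈ 13.444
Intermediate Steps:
d = 3 (d = 0 + 3 = 3)
(4 + (-5*o(-3) + d))² = (4 + (-(-10)/(-3) + 3))² = (4 + (-(-10)*(-1)/3 + 3))² = (4 + (-5*⅔ + 3))² = (4 + (-10/3 + 3))² = (4 - ⅓)² = (11/3)² = 121/9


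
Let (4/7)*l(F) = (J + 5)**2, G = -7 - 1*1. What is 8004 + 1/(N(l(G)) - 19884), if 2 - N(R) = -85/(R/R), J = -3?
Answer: 158455187/19797 ≈ 8004.0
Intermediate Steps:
G = -8 (G = -7 - 1 = -8)
l(F) = 7 (l(F) = 7*(-3 + 5)**2/4 = (7/4)*2**2 = (7/4)*4 = 7)
N(R) = 87 (N(R) = 2 - (-85)/(R/R) = 2 - (-85)/1 = 2 - (-85) = 2 - 1*(-85) = 2 + 85 = 87)
8004 + 1/(N(l(G)) - 19884) = 8004 + 1/(87 - 19884) = 8004 + 1/(-19797) = 8004 - 1/19797 = 158455187/19797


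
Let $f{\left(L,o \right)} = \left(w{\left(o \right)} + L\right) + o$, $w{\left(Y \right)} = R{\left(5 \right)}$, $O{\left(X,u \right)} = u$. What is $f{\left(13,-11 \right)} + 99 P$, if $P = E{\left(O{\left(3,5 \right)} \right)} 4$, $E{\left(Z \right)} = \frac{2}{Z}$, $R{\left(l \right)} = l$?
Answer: $\frac{827}{5} \approx 165.4$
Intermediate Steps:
$w{\left(Y \right)} = 5$
$f{\left(L,o \right)} = 5 + L + o$ ($f{\left(L,o \right)} = \left(5 + L\right) + o = 5 + L + o$)
$P = \frac{8}{5}$ ($P = \frac{2}{5} \cdot 4 = \frac{8}{5} \approx 1.6$)
$f{\left(13,-11 \right)} + 99 P = \left(5 + 13 - 11\right) + 99 \cdot \frac{8}{5} = 7 + \frac{792}{5} = \frac{827}{5}$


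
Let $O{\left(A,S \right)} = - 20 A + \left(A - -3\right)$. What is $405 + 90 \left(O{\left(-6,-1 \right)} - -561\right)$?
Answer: $61425$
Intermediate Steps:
$O{\left(A,S \right)} = 3 - 19 A$ ($O{\left(A,S \right)} = - 20 A + \left(A + 3\right) = - 20 A + \left(3 + A\right) = 3 - 19 A$)
$405 + 90 \left(O{\left(-6,-1 \right)} - -561\right) = 405 + 90 \left(\left(3 - -114\right) - -561\right) = 405 + 90 \left(\left(3 + 114\right) + 561\right) = 405 + 90 \left(117 + 561\right) = 405 + 90 \cdot 678 = 405 + 61020 = 61425$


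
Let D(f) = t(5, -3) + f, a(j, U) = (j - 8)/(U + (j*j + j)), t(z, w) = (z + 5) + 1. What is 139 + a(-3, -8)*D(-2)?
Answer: 377/2 ≈ 188.50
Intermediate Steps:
t(z, w) = 6 + z (t(z, w) = (5 + z) + 1 = 6 + z)
a(j, U) = (-8 + j)/(U + j + j²) (a(j, U) = (-8 + j)/(U + (j² + j)) = (-8 + j)/(U + (j + j²)) = (-8 + j)/(U + j + j²))
D(f) = 11 + f (D(f) = (6 + 5) + f = 11 + f)
139 + a(-3, -8)*D(-2) = 139 + ((-8 - 3)/(-8 - 3 + (-3)²))*(11 - 2) = 139 + (-11/(-8 - 3 + 9))*9 = 139 + (-11/(-2))*9 = 139 - ½*(-11)*9 = 139 + (11/2)*9 = 139 + 99/2 = 377/2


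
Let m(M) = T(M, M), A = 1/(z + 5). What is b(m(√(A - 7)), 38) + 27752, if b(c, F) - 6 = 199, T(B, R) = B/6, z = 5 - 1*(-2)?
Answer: 27957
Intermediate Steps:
z = 7 (z = 5 + 2 = 7)
A = 1/12 (A = 1/(7 + 5) = 1/12 ≈ 0.083333)
T(B, R) = B/6 (T(B, R) = B*(⅙) = B/6)
m(M) = M/6
b(c, F) = 205 (b(c, F) = 6 + 199 = 205)
b(m(√(A - 7)), 38) + 27752 = 205 + 27752 = 27957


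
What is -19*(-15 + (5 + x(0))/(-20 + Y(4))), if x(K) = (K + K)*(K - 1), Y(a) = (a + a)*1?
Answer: 3515/12 ≈ 292.92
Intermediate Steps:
Y(a) = 2*a (Y(a) = (2*a)*1 = 2*a)
x(K) = 2*K*(-1 + K) (x(K) = (2*K)*(-1 + K) = 2*K*(-1 + K))
-19*(-15 + (5 + x(0))/(-20 + Y(4))) = -19*(-15 + (5 + 2*0*(-1 + 0))/(-20 + 2*4)) = -19*(-15 + (5 + 2*0*(-1))/(-20 + 8)) = -19*(-15 + (5 + 0)/(-12)) = -19*(-15 + 5*(-1/12)) = -19*(-15 - 5/12) = -19*(-185/12) = 3515/12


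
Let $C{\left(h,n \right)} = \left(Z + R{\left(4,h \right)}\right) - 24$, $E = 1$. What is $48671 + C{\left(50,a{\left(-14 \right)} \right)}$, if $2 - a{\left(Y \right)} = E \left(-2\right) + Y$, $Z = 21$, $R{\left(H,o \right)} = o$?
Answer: $48718$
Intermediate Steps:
$a{\left(Y \right)} = 4 - Y$ ($a{\left(Y \right)} = 2 - \left(1 \left(-2\right) + Y\right) = 2 - \left(-2 + Y\right) = 4 - Y$)
$C{\left(h,n \right)} = -3 + h$ ($C{\left(h,n \right)} = \left(21 + h\right) - 24 = -3 + h$)
$48671 + C{\left(50,a{\left(-14 \right)} \right)} = 48671 + \left(-3 + 50\right) = 48671 + 47 = 48718$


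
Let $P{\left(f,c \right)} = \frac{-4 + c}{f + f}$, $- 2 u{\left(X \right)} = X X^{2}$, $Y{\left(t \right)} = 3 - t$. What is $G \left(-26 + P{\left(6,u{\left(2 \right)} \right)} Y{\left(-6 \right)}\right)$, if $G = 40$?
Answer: $-1280$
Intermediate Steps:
$u{\left(X \right)} = - \frac{X^{3}}{2}$ ($u{\left(X \right)} = - \frac{X X^{2}}{2} = - \frac{X^{3}}{2}$)
$P{\left(f,c \right)} = \frac{-4 + c}{2 f}$
$G \left(-26 + P{\left(6,u{\left(2 \right)} \right)} Y{\left(-6 \right)}\right) = 40 \left(-26 + \frac{-4 - \frac{2^{3}}{2}}{2 \cdot 6} \left(3 - -6\right)\right) = 40 \left(-26 + \frac{1}{2} \cdot \frac{1}{6} \left(-4 - 4\right) \left(3 + 6\right)\right) = 40 \left(-26 + \frac{1}{2} \cdot \frac{1}{6} \left(-4 - 4\right) 9\right) = 40 \left(-26 + \frac{1}{2} \cdot \frac{1}{6} \left(-8\right) 9\right) = 40 \left(-26 - 6\right) = 40 \left(-32\right) = -1280$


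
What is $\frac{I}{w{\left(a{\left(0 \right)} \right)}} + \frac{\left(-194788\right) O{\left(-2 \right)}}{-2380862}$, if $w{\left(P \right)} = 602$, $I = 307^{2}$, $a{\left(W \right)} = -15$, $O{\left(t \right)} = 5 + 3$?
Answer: $\frac{10242361893}{65149042} \approx 157.21$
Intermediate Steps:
$O{\left(t \right)} = 8$
$I = 94249$
$\frac{I}{w{\left(a{\left(0 \right)} \right)}} + \frac{\left(-194788\right) O{\left(-2 \right)}}{-2380862} = \frac{94249}{602} + \frac{\left(-194788\right) 8}{-2380862} = 94249 \cdot \frac{1}{602} - - \frac{70832}{108221} = \frac{94249}{602} + \frac{70832}{108221} = \frac{10242361893}{65149042}$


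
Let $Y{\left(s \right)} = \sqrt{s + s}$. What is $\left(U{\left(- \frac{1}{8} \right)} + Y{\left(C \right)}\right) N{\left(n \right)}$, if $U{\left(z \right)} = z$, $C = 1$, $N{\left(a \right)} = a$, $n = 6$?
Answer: $- \frac{3}{4} + 6 \sqrt{2} \approx 7.7353$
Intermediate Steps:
$Y{\left(s \right)} = \sqrt{2} \sqrt{s}$ ($Y{\left(s \right)} = \sqrt{2 s} = \sqrt{2} \sqrt{s}$)
$\left(U{\left(- \frac{1}{8} \right)} + Y{\left(C \right)}\right) N{\left(n \right)} = \left(- \frac{1}{8} + \sqrt{2} \sqrt{1}\right) 6 = \left(\left(-1\right) \frac{1}{8} + \sqrt{2} \cdot 1\right) 6 = \left(- \frac{1}{8} + \sqrt{2}\right) 6 = - \frac{3}{4} + 6 \sqrt{2}$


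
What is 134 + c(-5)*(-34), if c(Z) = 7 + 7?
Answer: -342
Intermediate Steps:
c(Z) = 14
134 + c(-5)*(-34) = 134 + 14*(-34) = 134 - 476 = -342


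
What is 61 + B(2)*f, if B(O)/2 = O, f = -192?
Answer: -707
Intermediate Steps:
B(O) = 2*O
61 + B(2)*f = 61 + (2*2)*(-192) = 61 + 4*(-192) = 61 - 768 = -707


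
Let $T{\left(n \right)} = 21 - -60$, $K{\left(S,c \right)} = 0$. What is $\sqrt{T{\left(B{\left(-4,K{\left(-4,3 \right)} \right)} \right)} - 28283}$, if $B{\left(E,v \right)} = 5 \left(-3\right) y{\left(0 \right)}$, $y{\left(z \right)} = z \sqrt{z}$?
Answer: $i \sqrt{28202} \approx 167.93 i$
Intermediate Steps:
$y{\left(z \right)} = z^{\frac{3}{2}}$
$B{\left(E,v \right)} = 0$ ($B{\left(E,v \right)} = 5 \left(-3\right) 0^{\frac{3}{2}} = \left(-15\right) 0 = 0$)
$T{\left(n \right)} = 81$ ($T{\left(n \right)} = 21 + 60 = 81$)
$\sqrt{T{\left(B{\left(-4,K{\left(-4,3 \right)} \right)} \right)} - 28283} = \sqrt{81 - 28283} = \sqrt{-28202} = i \sqrt{28202}$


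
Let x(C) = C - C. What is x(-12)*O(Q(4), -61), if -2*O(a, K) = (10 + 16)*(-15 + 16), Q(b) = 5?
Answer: 0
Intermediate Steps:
x(C) = 0
O(a, K) = -13 (O(a, K) = -(10 + 16)*(-15 + 16)/2 = -13)
x(-12)*O(Q(4), -61) = 0*(-13) = 0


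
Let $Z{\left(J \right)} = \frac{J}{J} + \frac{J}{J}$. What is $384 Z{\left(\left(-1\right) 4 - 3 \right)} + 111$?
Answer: $879$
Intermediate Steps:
$Z{\left(J \right)} = 2$ ($Z{\left(J \right)} = 1 + 1 = 2$)
$384 Z{\left(\left(-1\right) 4 - 3 \right)} + 111 = 384 \cdot 2 + 111 = 768 + 111 = 879$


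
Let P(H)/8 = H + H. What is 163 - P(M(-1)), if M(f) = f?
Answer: 179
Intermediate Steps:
P(H) = 16*H (P(H) = 8*(H + H) = 8*(2*H) = 16*H)
163 - P(M(-1)) = 163 - 16*(-1) = 163 - 1*(-16) = 163 + 16 = 179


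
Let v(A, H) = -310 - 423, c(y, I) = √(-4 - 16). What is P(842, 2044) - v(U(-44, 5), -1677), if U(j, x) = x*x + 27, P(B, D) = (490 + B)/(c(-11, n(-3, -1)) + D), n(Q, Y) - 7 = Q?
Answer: 255430363/348163 - 222*I*√5/348163 ≈ 733.65 - 0.0014258*I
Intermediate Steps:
n(Q, Y) = 7 + Q
c(y, I) = 2*I*√5 (c(y, I) = √(-20) = 2*I*√5)
P(B, D) = (490 + B)/(D + 2*I*√5) (P(B, D) = (490 + B)/(2*I*√5 + D) = (490 + B)/(D + 2*I*√5))
U(j, x) = 27 + x² (U(j, x) = x² + 27 = 27 + x²)
v(A, H) = -733
P(842, 2044) - v(U(-44, 5), -1677) = (490 + 842)/(2044 + 2*I*√5) - 1*(-733) = 1332/(2044 + 2*I*√5) + 733 = 733 + 1332/(2044 + 2*I*√5)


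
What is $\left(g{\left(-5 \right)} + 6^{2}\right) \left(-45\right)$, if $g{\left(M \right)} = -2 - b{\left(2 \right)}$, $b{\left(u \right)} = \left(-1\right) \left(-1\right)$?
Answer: $-1485$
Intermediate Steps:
$b{\left(u \right)} = 1$
$g{\left(M \right)} = -3$ ($g{\left(M \right)} = -2 - 1 = -3$)
$\left(g{\left(-5 \right)} + 6^{2}\right) \left(-45\right) = \left(-3 + 6^{2}\right) \left(-45\right) = \left(-3 + 36\right) \left(-45\right) = 33 \left(-45\right) = -1485$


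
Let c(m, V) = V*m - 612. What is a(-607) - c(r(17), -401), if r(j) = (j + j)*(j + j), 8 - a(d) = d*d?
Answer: 95727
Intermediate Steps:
a(d) = 8 - d² (a(d) = 8 - d*d = 8 - d²)
r(j) = 4*j² (r(j) = (2*j)*(2*j) = 4*j²)
c(m, V) = -612 + V*m
a(-607) - c(r(17), -401) = (8 - 1*(-607)²) - (-612 - 1604*17²) = (8 - 1*368449) - (-612 - 1604*289) = (8 - 368449) - (-612 - 401*1156) = -368441 - (-612 - 463556) = -368441 - 1*(-464168) = -368441 + 464168 = 95727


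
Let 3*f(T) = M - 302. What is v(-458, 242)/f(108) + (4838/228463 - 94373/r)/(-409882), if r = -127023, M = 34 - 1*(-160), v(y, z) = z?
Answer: -3869008095557261/575554763686617 ≈ -6.7222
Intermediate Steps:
M = 194 (M = 34 + 160 = 194)
f(T) = -36 (f(T) = (194 - 302)/3 = (⅓)*(-108) = -36)
v(-458, 242)/f(108) + (4838/228463 - 94373/r)/(-409882) = 242/(-36) + (4838/228463 - 94373/(-127023))/(-409882) = 242*(-1/36) + (4838*(1/228463) - 94373*(-1/127023))*(-1/409882) = -121/18 + (4838/228463 + 94373/127023)*(-1/409882) = -121/18 + (22175275973/29020055649)*(-1/409882) = -121/18 - 715331483/383703175791078 = -3869008095557261/575554763686617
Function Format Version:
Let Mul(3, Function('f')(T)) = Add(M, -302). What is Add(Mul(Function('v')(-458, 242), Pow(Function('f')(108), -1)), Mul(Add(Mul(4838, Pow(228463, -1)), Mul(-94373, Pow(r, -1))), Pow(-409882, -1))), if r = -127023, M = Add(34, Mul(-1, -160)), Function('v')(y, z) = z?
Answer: Rational(-3869008095557261, 575554763686617) ≈ -6.7222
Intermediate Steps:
M = 194 (M = Add(34, 160) = 194)
Function('f')(T) = -36 (Function('f')(T) = Mul(Rational(1, 3), Add(194, -302)) = Mul(Rational(1, 3), -108) = -36)
Add(Mul(Function('v')(-458, 242), Pow(Function('f')(108), -1)), Mul(Add(Mul(4838, Pow(228463, -1)), Mul(-94373, Pow(r, -1))), Pow(-409882, -1))) = Add(Mul(242, Pow(-36, -1)), Mul(Add(Mul(4838, Pow(228463, -1)), Mul(-94373, Pow(-127023, -1))), Pow(-409882, -1))) = Add(Mul(242, Rational(-1, 36)), Mul(Add(Mul(4838, Rational(1, 228463)), Mul(-94373, Rational(-1, 127023))), Rational(-1, 409882))) = Add(Rational(-121, 18), Mul(Add(Rational(4838, 228463), Rational(94373, 127023)), Rational(-1, 409882))) = Add(Rational(-121, 18), Mul(Rational(22175275973, 29020055649), Rational(-1, 409882))) = Add(Rational(-121, 18), Rational(-715331483, 383703175791078)) = Rational(-3869008095557261, 575554763686617)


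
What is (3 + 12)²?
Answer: 225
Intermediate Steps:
(3 + 12)² = 15² = 225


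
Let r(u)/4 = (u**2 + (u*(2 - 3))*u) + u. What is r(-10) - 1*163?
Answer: -203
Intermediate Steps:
r(u) = 4*u (r(u) = 4*((u**2 + (u*(2 - 3))*u) + u) = 4*((u**2 + (u*(-1))*u) + u) = 4*((u**2 + (-u)*u) + u) = 4*((u**2 - u**2) + u) = 4*(0 + u) = 4*u)
r(-10) - 1*163 = 4*(-10) - 1*163 = -40 - 163 = -203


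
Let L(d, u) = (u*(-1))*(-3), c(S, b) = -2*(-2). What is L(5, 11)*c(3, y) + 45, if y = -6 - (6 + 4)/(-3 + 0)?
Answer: 177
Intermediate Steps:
y = -8/3 (y = -6 - 10/(-3) = -6 - 10*(-1)/3 = -6 - 1*(-10/3) = -6 + 10/3 = -8/3 ≈ -2.6667)
c(S, b) = 4
L(d, u) = 3*u (L(d, u) = -u*(-3) = 3*u)
L(5, 11)*c(3, y) + 45 = (3*11)*4 + 45 = 33*4 + 45 = 132 + 45 = 177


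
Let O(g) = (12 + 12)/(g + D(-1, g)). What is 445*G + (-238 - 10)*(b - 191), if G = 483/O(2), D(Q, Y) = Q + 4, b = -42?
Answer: 820497/8 ≈ 1.0256e+5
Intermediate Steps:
D(Q, Y) = 4 + Q
O(g) = 24/(3 + g) (O(g) = (12 + 12)/(g + (4 - 1)) = 24/(g + 3) = 24/(3 + g))
G = 805/8 (G = 483/((24/(3 + 2))) = 483/((24/5)) = 483/((24*(⅕))) = 483/(24/5) = 483*(5/24) = 805/8 ≈ 100.63)
445*G + (-238 - 10)*(b - 191) = 445*(805/8) + (-238 - 10)*(-42 - 191) = 358225/8 - 248*(-233) = 358225/8 + 57784 = 820497/8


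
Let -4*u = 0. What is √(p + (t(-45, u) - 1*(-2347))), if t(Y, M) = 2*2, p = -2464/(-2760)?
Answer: √279934035/345 ≈ 48.496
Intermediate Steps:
u = 0 (u = -¼*0 = 0)
p = 308/345 (p = -2464*(-1/2760) = 308/345 ≈ 0.89275)
t(Y, M) = 4
√(p + (t(-45, u) - 1*(-2347))) = √(308/345 + (4 - 1*(-2347))) = √(308/345 + (4 + 2347)) = √(308/345 + 2351) = √(811403/345) = √279934035/345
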